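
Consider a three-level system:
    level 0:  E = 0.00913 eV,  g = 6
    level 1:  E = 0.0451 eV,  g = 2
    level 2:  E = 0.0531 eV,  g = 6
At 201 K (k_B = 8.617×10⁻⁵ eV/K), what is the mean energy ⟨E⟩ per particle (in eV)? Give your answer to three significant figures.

0.0136 eV

k_BT = 8.617×10⁻⁵ × 201 K = 0.017320 eV.
Eᵢ/kT = 0.52714, 2.6039, 3.0658.
Z = Σ gᵢe^(−Eᵢ/kT) = 6·e^(−0.52714) + 2·e^(−2.6039) + 6·e^(−3.0658) = 3.5417 + 0.14797 + 0.27970 = 3.9694.
⟨E⟩ = Σ Eᵢ gᵢe^(−Eᵢ/kT) / Z = (0.00913·3.5417 + 0.0451·0.14797 + 0.0531·0.27970) / 3.9694 = 0.0136 eV.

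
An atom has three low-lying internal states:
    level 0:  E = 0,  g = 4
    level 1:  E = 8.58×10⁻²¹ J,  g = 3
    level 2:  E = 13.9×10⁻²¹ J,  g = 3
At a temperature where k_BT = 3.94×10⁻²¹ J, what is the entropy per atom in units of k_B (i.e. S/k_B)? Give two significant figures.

1.7

Eᵢ/kT = 0, 2.178, 3.528.
Z = Σ gᵢe^(−Eᵢ/kT) = 4·e^(−0) + 3·e^(−2.178) + 3·e^(−3.528) = 4.000 + 0.3398 + 0.08809 = 4.428.
⟨E⟩ = Σ EᵢPᵢ = 0.9349 ×10⁻²¹ J.
S/k_B = ln Z + ⟨E⟩/kT = ln(4.428) + 0.9349/3.94 = 1.488 + 0.2373 = 1.7.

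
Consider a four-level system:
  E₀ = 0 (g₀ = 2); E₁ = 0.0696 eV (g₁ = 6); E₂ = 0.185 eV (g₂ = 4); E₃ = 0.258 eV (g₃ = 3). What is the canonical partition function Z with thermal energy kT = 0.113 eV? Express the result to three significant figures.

Z = 6.32

Eᵢ/kT = 0, 0.61593, 1.6372, 2.2832.
Z = Σ gᵢe^(−Eᵢ/kT) = 2·e^(−0) + 6·e^(−0.61593) + 4·e^(−1.6372) + 3·e^(−2.2832) = 2.0000 + 3.2408 + 0.77810 + 0.30587 = 6.3248.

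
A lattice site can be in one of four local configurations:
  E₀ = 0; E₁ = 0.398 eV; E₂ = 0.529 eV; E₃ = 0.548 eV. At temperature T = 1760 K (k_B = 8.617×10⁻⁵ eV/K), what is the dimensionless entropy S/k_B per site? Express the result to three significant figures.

k_BT = 8.617×10⁻⁵ × 1760 K = 0.15166 eV.
Eᵢ/kT = 0, 2.6243, 3.4881, 3.6133.
Z = Σ e^(−Eᵢ/kT) = e^(−0) + e^(−2.6243) + e^(−3.4881) + e^(−3.6133) = 1.0000 + 0.072490 + 0.030559 + 0.026963 = 1.1300.
⟨E⟩ = Σ EᵢPᵢ = 0.052914 eV.
S/k_B = ln Z + ⟨E⟩/kT = ln(1.1300) + 0.052914/0.15166 = 0.12222 + 0.34890 = 0.471.

0.471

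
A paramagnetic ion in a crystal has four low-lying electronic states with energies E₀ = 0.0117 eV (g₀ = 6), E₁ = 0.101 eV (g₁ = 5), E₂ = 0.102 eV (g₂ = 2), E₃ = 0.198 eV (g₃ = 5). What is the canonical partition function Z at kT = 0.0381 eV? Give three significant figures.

Eᵢ/kT = 0.30709, 2.6509, 2.6772, 5.1969.
Z = Σ gᵢe^(−Eᵢ/kT) = 6·e^(−0.30709) + 5·e^(−2.6509) + 2·e^(−2.6772) + 5·e^(−5.1969) = 4.4135 + 0.35294 + 0.13751 + 0.027668 = 4.9316.

Z = 4.93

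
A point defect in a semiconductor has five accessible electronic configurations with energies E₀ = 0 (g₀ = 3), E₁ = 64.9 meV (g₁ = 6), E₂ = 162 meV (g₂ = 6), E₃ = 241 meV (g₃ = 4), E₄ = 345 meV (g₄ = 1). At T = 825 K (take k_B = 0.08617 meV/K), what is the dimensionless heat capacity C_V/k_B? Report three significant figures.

k_BT = 0.08617 × 825 K = 71.090 meV.
Eᵢ/kT = 0, 0.91293, 2.2788, 3.3901, 4.8530.
Z = Σ gᵢe^(−Eᵢ/kT) = 3·e^(−0) + 6·e^(−0.91293) + 6·e^(−2.2788) + 4·e^(−3.3901) + 1·e^(−4.8530) = 3.0000 + 2.4081 + 0.61444 + 0.13482 + 0.0078049 = 6.1652.
⟨E⟩ = 47.202 meV, ⟨E²⟩ = 5681.5 meV².
C_V/k_B = (⟨E²⟩ − ⟨E⟩²)/(kT)² = (5681.5 − 2228.0)/5053.8 = 0.683.

0.683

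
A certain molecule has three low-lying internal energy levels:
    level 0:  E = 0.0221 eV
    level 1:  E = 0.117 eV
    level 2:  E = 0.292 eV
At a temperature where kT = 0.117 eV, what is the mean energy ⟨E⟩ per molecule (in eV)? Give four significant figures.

Eᵢ/kT = 0.188889, 1.00000, 2.49573.
Z = Σ e^(−Eᵢ/kT) = e^(−0.188889) + e^(−1.00000) + e^(−2.49573) = 0.827878 + 0.367879 + 0.0824363 = 1.27819.
⟨E⟩ = Σ Eᵢ e^(−Eᵢ/kT) / Z = (0.0221·0.827878 + 0.117·0.367879 + 0.292·0.0824363) / 1.27819 = 0.06682 eV.

0.06682 eV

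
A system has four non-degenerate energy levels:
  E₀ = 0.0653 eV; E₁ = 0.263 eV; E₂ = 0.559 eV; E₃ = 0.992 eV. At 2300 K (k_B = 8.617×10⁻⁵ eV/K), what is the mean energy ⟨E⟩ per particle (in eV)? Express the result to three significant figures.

0.149 eV

k_BT = 8.617×10⁻⁵ × 2300 K = 0.19819 eV.
Eᵢ/kT = 0.32948, 1.3270, 2.8205, 5.0053.
Z = Σ e^(−Eᵢ/kT) = e^(−0.32948) + e^(−1.3270) + e^(−2.8205) + e^(−5.0053) = 0.71930 + 0.26527 + 0.059576 + 0.0067023 = 1.0508.
⟨E⟩ = Σ Eᵢ e^(−Eᵢ/kT) / Z = (0.0653·0.71930 + 0.263·0.26527 + 0.559·0.059576 + 0.992·0.0067023) / 1.0508 = 0.149 eV.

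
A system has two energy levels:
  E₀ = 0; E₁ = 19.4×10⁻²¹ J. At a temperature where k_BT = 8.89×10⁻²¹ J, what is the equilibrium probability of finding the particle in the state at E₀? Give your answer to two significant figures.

Eᵢ/kT = 0, 2.182.
Z = Σ e^(−Eᵢ/kT) = e^(−0) + e^(−2.182) = 1.000 + 0.1128 = 1.113.
P₀ = e^(−E₀/kT) / Z = 1.000/1.113 = 0.90.

0.90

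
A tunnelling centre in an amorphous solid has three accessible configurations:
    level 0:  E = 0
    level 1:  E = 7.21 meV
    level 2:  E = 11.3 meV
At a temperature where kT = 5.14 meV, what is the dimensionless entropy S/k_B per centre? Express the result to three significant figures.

0.739

Eᵢ/kT = 0, 1.4027, 2.1984.
Z = Σ e^(−Eᵢ/kT) = e^(−0) + e^(−1.4027) + e^(−2.1984) = 1.0000 + 0.24593 + 0.11098 = 1.3569.
⟨E⟩ = Σ EᵢPᵢ = 2.2310 meV.
S/k_B = ln Z + ⟨E⟩/kT = ln(1.3569) + 2.2310/5.14 = 0.30520 + 0.43405 = 0.739.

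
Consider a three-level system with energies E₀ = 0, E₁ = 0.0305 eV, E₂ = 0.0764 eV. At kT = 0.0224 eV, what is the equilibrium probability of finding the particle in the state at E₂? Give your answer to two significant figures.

0.026

Eᵢ/kT = 0, 1.362, 3.411.
Z = Σ e^(−Eᵢ/kT) = e^(−0) + e^(−1.362) + e^(−3.411) = 1.000 + 0.2561 + 0.03301 = 1.289.
P₂ = e^(−E₂/kT) / Z = 0.03301/1.289 = 0.026.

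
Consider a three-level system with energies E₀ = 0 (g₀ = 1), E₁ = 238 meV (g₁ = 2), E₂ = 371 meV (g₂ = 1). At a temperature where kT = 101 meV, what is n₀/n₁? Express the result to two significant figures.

5.3

n₀/n₁ = (g₀/g₁) exp[−(E₀−E₁)/kT] = (1/2) × exp(−(-238 meV)/(101 meV)) = (1/2) × exp(2.356) = 5.3.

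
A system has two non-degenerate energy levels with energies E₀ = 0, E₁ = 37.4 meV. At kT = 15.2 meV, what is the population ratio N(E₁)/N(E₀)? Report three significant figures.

n₁/n₀ = exp[−(E₁−E₀)/kT] = exp(−(37.4 meV)/(15.2 meV)) = exp(-2.4605) = 0.0854.

0.0854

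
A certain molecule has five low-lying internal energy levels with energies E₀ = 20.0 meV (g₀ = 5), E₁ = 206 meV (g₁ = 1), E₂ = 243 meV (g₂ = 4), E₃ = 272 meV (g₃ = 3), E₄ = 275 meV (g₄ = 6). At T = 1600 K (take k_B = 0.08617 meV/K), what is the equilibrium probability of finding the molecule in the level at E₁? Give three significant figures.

k_BT = 0.08617 × 1600 K = 137.87 meV.
Eᵢ/kT = 0.14506, 1.4942, 1.7625, 1.9729, 1.9946.
Z = Σ gᵢe^(−Eᵢ/kT) = 5·e^(−0.14506) + 1·e^(−1.4942) + 4·e^(−1.7625) + 3·e^(−1.9729) + 6·e^(−1.9946) = 4.3249 + 0.22443 + 0.68646 + 0.41716 + 0.81641 = 6.4694.
P₁ = g₁ e^(−E₁/kT) / Z = 0.22443/6.4694 = 0.0347.

0.0347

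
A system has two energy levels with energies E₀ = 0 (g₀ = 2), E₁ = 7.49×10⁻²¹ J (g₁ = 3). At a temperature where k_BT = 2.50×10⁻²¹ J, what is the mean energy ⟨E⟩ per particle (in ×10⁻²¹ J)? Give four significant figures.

Eᵢ/kT = 0, 2.99600.
Z = Σ gᵢe^(−Eᵢ/kT) = 2·e^(−0) + 3·e^(−2.99600) = 2.00000 + 0.149960 = 2.14996.
⟨E⟩ = Σ Eᵢ gᵢe^(−Eᵢ/kT) / Z = (0·2.00000 + 7.49·0.149960) / 2.14996 = 0.5224 ×10⁻²¹ J.

0.5224 ×10⁻²¹ J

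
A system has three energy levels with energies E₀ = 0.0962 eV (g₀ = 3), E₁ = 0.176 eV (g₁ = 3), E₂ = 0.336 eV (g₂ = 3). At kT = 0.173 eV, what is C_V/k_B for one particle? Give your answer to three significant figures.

0.212

Eᵢ/kT = 0.55607, 1.0173, 1.9422.
Z = Σ gᵢe^(−Eᵢ/kT) = 3·e^(−0.55607) + 3·e^(−1.0173) + 3·e^(−1.9422) = 1.7204 + 1.0847 + 0.43016 = 3.2353.
⟨E⟩ = 0.15484 eV, ⟨E²⟩ = 0.030317 eV².
C_V/k_B = (⟨E²⟩ − ⟨E⟩²)/(kT)² = (0.030317 − 0.023975)/0.029929 = 0.212.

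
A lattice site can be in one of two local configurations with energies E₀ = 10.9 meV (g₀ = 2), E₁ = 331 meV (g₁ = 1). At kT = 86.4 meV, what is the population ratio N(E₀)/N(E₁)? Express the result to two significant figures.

n₀/n₁ = (g₀/g₁) exp[−(E₀−E₁)/kT] = (2/1) × exp(−(-320.1 meV)/(86.4 meV)) = (2/1) × exp(3.705) = 81.

81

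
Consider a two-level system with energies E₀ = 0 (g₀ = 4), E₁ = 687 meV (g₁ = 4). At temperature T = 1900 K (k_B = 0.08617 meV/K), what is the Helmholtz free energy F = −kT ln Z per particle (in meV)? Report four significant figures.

-229.4 meV

k_BT = 0.08617 × 1900 K = 163.723 meV.
Eᵢ/kT = 0, 4.19611.
Z = Σ gᵢe^(−Eᵢ/kT) = 4·e^(−0) + 4·e^(−4.19611) = 4.00000 + 0.0602161 = 4.06022.
F = −kT ln Z = −163.723 × ln(4.06022) = −163.723 × 1.40124 = -229.4 meV.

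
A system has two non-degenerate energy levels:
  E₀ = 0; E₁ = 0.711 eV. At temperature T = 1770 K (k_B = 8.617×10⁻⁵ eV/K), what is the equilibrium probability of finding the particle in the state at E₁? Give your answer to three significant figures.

k_BT = 8.617×10⁻⁵ × 1770 K = 0.15252 eV.
Eᵢ/kT = 0, 4.6617.
Z = Σ e^(−Eᵢ/kT) = e^(−0) + e^(−4.6617) = 1.0000 + 0.0094504 = 1.0095.
P₁ = e^(−E₁/kT) / Z = 0.0094504/1.0095 = 0.00936.

0.00936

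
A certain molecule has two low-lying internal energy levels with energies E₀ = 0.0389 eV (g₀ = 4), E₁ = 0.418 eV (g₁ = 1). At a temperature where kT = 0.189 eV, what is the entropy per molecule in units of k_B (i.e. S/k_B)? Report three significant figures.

Eᵢ/kT = 0.20582, 2.2116.
Z = Σ gᵢe^(−Eᵢ/kT) = 4·e^(−0.20582) + 1·e^(−2.2116) = 3.2559 + 0.10953 = 3.3654.
⟨E⟩ = Σ EᵢPᵢ = 0.051239 eV.
S/k_B = ln Z + ⟨E⟩/kT = ln(3.3654) + 0.051239/0.189 = 1.2135 + 0.27111 = 1.48.

1.48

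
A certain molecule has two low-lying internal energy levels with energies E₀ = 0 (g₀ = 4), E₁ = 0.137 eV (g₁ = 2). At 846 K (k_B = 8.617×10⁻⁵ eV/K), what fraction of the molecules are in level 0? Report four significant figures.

k_BT = 8.617×10⁻⁵ × 846 K = 0.0728998 eV.
Eᵢ/kT = 0, 1.87929.
Z = Σ gᵢe^(−Eᵢ/kT) = 4·e^(−0) + 2·e^(−1.87929) = 4.00000 + 0.305397 = 4.30540.
P₀ = g₀ e^(−E₀/kT) / Z = 4.00000/4.30540 = 0.9291.

0.9291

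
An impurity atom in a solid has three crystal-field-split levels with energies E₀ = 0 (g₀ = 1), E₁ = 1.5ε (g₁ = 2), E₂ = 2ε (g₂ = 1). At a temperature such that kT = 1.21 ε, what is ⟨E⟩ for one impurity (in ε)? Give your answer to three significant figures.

0.707 ε

Eᵢ/kT = 0, 1.2397, 1.6529.
Z = Σ gᵢe^(−Eᵢ/kT) = 1·e^(−0) + 2·e^(−1.2397) + 1·e^(−1.6529) = 1.0000 + 0.57894 + 0.19149 = 1.7704.
⟨E⟩ = Σ Eᵢ gᵢe^(−Eᵢ/kT) / Z = (0·1.0000 + 1.5·0.57894 + 2·0.19149) / 1.7704 = 0.707 ε.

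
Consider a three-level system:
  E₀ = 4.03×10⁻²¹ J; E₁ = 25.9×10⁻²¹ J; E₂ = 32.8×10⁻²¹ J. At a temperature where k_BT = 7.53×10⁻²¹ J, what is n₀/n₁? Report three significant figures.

18.3

n₀/n₁ = exp[−(E₀−E₁)/kT] = exp(−(-21.87 ×10⁻²¹ J)/(7.53 ×10⁻²¹ J)) = exp(2.9044) = 18.3.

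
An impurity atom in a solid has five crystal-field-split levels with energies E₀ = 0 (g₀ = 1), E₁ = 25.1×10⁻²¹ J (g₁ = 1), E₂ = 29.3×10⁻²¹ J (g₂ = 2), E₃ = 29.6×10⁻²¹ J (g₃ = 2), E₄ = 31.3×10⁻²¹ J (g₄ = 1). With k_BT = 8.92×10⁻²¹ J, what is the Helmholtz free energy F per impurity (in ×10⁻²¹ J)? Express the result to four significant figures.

-1.899 ×10⁻²¹ J

Eᵢ/kT = 0, 2.81390, 3.28475, 3.31839, 3.50897.
Z = Σ gᵢe^(−Eᵢ/kT) = 1·e^(−0) + 1·e^(−2.81390) + 2·e^(−3.28475) + 2·e^(−3.31839) + 1·e^(−3.50897) = 1.00000 + 0.0599707 + 0.0748999 + 0.0724222 + 0.0299277 = 1.23722.
F = −kT ln Z = −8.92 × ln(1.23722) = −8.92 × 0.212867 = -1.899 ×10⁻²¹ J.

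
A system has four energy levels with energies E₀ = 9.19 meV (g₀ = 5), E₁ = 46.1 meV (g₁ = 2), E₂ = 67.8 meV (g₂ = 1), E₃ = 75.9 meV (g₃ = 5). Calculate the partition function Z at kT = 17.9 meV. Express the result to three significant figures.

Z = 3.24

Eᵢ/kT = 0.51341, 2.5754, 3.7877, 4.2402.
Z = Σ gᵢe^(−Eᵢ/kT) = 5·e^(−0.51341) + 2·e^(−2.5754) + 1·e^(−3.7877) + 5·e^(−4.2402) = 2.9923 + 0.15225 + 0.022648 + 0.072024 = 3.2392.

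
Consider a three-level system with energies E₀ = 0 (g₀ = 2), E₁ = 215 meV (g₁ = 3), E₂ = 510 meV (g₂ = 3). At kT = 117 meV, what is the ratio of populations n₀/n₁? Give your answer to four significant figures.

n₀/n₁ = (g₀/g₁) exp[−(E₀−E₁)/kT] = (2/3) × exp(−(-215 meV)/(117 meV)) = (2/3) × exp(1.83761) = 4.188.

4.188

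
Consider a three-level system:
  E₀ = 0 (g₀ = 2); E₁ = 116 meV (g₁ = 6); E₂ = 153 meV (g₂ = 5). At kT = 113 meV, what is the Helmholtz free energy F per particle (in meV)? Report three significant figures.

-191 meV

Eᵢ/kT = 0, 1.0265, 1.3540.
Z = Σ gᵢe^(−Eᵢ/kT) = 2·e^(−0) + 6·e^(−1.0265) + 5·e^(−1.3540) = 2.0000 + 2.1496 + 1.2910 = 5.4406.
F = −kT ln Z = −113 × ln(5.4406) = −113 × 1.6939 = -191 meV.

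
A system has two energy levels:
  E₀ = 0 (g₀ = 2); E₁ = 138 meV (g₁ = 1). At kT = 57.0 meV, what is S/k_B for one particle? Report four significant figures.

Eᵢ/kT = 0, 2.42105.
Z = Σ gᵢe^(−Eᵢ/kT) = 2·e^(−0) + 1·e^(−2.42105) = 2.00000 + 0.0888283 = 2.08883.
⟨E⟩ = Σ EᵢPᵢ = 5.86850 meV.
S/k_B = ln Z + ⟨E⟩/kT = ln(2.08883) + 5.86850/57.0 = 0.736604 + 0.102956 = 0.8396.

0.8396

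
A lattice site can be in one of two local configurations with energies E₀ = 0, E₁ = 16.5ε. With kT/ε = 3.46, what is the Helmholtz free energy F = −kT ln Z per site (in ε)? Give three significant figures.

-0.0293 ε

Eᵢ/kT = 0, 4.7688.
Z = Σ e^(−Eᵢ/kT) = e^(−0) + e^(−4.7688) = 1.0000 + 0.0084906 = 1.0085.
F = −kT ln Z = −3.46 × ln(1.0085) = −3.46 × 0.0084641 = -0.0293 ε.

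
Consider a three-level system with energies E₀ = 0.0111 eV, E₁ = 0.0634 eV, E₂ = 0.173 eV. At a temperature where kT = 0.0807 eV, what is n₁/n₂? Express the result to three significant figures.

3.89

n₁/n₂ = exp[−(E₁−E₂)/kT] = exp(−(-0.1096 eV)/(0.0807 eV)) = exp(1.3581) = 3.89.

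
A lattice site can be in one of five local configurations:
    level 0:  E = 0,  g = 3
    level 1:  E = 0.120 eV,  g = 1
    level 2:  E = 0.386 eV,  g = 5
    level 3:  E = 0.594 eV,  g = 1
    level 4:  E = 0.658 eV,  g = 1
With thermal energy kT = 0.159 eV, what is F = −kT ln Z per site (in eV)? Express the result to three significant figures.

Eᵢ/kT = 0, 0.75472, 2.4277, 3.7358, 4.1384.
Z = Σ gᵢe^(−Eᵢ/kT) = 3·e^(−0) + 1·e^(−0.75472) + 5·e^(−2.4277) + 1·e^(−3.7358) + 1·e^(−4.1384) = 3.0000 + 0.47014 + 0.44120 + 0.023854 + 0.015948 = 3.9511.
F = −kT ln Z = −0.159 × ln(3.9511) = −0.159 × 1.3740 = -0.218 eV.

-0.218 eV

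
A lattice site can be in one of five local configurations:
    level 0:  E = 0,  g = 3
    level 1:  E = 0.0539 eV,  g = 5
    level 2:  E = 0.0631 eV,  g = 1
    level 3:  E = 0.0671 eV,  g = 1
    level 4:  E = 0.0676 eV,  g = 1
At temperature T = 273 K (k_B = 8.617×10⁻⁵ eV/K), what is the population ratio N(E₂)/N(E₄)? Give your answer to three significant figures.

k_BT = 8.617×10⁻⁵ × 273 K = 0.023524 eV.
n₂/n₄ = (g₂/g₄) exp[−(E₂−E₄)/kT] = (1/1) × exp(−(-0.0045 eV)/(0.023524 eV)) = (1/1) × exp(0.19129) = 1.21.

1.21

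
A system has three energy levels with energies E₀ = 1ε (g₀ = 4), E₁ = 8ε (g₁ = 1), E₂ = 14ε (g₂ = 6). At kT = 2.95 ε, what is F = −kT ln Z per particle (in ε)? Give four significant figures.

-3.210 ε

Eᵢ/kT = 0.338983, 2.71186, 4.74576.
Z = Σ gᵢe^(−Eᵢ/kT) = 4·e^(−0.338983) + 1·e^(−2.71186) + 6·e^(−4.74576) = 2.84998 + 0.0664132 + 0.0521307 = 2.96852.
F = −kT ln Z = −2.95 × ln(2.96852) = −2.95 × 1.08806 = -3.210 ε.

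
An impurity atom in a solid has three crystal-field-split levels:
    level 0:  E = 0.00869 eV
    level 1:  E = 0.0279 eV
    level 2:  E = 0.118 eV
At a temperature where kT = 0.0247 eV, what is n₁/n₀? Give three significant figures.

0.459

n₁/n₀ = exp[−(E₁−E₀)/kT] = exp(−(0.01921 eV)/(0.0247 eV)) = exp(-0.77773) = 0.459.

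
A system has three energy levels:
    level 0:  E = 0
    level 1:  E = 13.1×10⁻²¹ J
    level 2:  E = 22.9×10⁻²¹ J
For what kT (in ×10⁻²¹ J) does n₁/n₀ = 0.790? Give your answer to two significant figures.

56 ×10⁻²¹ J

n₁/n₀ = exp[−(E₁−E₀)/kT] = 0.790.
⇒ (E₁−E₀)/kT = ln(1/0.790) = ln(1.266) = 0.2359.
kT = 13.1 ×10⁻²¹ J / 0.2359 = 56 ×10⁻²¹ J.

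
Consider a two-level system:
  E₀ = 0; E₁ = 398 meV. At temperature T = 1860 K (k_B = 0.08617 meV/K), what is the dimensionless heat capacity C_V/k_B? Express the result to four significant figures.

k_BT = 0.08617 × 1860 K = 160.276 meV.
Eᵢ/kT = 0, 2.48322.
Z = Σ e^(−Eᵢ/kT) = e^(−0) + e^(−2.48322) = 1.00000 + 0.0834740 = 1.08347.
⟨E⟩ = 30.6632 meV, ⟨E²⟩ = 12204.0 meV².
C_V/k_B = (⟨E²⟩ − ⟨E⟩²)/(kT)² = (12204.0 − 940.232)/25688.4 = 0.4385.

0.4385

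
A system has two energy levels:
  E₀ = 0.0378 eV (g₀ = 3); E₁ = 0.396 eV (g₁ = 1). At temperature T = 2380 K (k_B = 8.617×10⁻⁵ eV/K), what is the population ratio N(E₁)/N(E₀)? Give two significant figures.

0.058

k_BT = 8.617×10⁻⁵ × 2380 K = 0.2051 eV.
n₁/n₀ = (g₁/g₀) exp[−(E₁−E₀)/kT] = (1/3) × exp(−(0.3582 eV)/(0.2051 eV)) = (1/3) × exp(-1.746) = 0.058.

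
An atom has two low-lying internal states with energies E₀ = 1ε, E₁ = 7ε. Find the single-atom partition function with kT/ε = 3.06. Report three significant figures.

Z = 0.823

Eᵢ/kT = 0.32680, 2.2876.
Z = Σ e^(−Eᵢ/kT) = e^(−0.32680) + e^(−2.2876) = 0.72123 + 0.10151 = 0.82274.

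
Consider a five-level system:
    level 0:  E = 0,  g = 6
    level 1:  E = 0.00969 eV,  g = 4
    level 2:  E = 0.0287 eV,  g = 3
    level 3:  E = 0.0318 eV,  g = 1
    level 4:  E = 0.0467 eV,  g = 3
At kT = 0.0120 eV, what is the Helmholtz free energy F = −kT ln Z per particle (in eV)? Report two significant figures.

-0.025 eV

Eᵢ/kT = 0, 0.8075, 2.392, 2.650, 3.892.
Z = Σ gᵢe^(−Eᵢ/kT) = 6·e^(−0) + 4·e^(−0.8075) + 3·e^(−2.392) + 1·e^(−2.650) + 3·e^(−3.892) = 6.000 + 1.784 + 0.2743 + 0.07065 + 0.06121 = 8.190.
F = −kT ln Z = −0.0120 × ln(8.190) = −0.0120 × 2.103 = -0.025 eV.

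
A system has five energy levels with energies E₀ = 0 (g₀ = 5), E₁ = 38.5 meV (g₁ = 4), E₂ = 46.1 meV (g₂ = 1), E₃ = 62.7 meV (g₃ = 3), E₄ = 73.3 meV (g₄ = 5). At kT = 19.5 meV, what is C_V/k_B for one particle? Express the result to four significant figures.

Eᵢ/kT = 0, 1.97436, 2.36410, 3.21538, 3.75897.
Z = Σ gᵢe^(−Eᵢ/kT) = 5·e^(−0) + 4·e^(−1.97436) + 1·e^(−2.36410) + 3·e^(−3.21538) + 5·e^(−3.75897) = 5.00000 + 0.555401 + 0.0940339 + 0.120420 + 0.116539 = 5.88639.
⟨E⟩ = 7.10292 meV, ⟨E²⟩ = 360.602 meV².
C_V/k_B = (⟨E²⟩ − ⟨E⟩²)/(kT)² = (360.602 − 50.4515)/380.250 = 0.8156.

0.8156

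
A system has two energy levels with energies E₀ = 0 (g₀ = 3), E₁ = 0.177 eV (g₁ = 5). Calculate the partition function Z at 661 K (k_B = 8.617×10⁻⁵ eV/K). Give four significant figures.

Z = 3.224

k_BT = 8.617×10⁻⁵ × 661 K = 0.0569584 eV.
Eᵢ/kT = 0, 3.10753.
Z = Σ gᵢe^(−Eᵢ/kT) = 3·e^(−0) + 5·e^(−3.10753) = 3.00000 + 0.223556 = 3.22356.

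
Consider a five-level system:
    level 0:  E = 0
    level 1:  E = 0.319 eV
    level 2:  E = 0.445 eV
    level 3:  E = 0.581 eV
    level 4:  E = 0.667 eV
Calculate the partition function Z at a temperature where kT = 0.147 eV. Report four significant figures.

Eᵢ/kT = 0, 2.17007, 3.02721, 3.95238, 4.53741.
Z = Σ e^(−Eᵢ/kT) = e^(−0) + e^(−2.17007) + e^(−3.02721) + e^(−3.95238) + e^(−4.53741) = 1.00000 + 0.114170 + 0.0484506 + 0.0192089 + 0.0107011 = 1.19253.

Z = 1.193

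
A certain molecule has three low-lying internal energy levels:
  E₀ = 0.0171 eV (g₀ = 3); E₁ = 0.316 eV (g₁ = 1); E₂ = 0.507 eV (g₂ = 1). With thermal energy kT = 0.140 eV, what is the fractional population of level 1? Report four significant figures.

0.03756

Eᵢ/kT = 0.122143, 2.25714, 3.62143.
Z = Σ gᵢe^(−Eᵢ/kT) = 3·e^(−0.122143) + 1·e^(−2.25714) + 1·e^(−3.62143) = 2.65507 + 0.104649 + 0.0267444 = 2.78646.
P₁ = g₁ e^(−E₁/kT) / Z = 0.104649/2.78646 = 0.03756.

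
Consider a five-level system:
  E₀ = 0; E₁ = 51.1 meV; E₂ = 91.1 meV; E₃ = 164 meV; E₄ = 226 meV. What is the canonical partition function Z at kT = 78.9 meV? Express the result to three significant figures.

Z = 2.02

Eᵢ/kT = 0, 0.64766, 1.1546, 2.0786, 2.8644.
Z = Σ e^(−Eᵢ/kT) = e^(−0) + e^(−0.64766) + e^(−1.1546) + e^(−2.0786) + e^(−2.8644) = 1.0000 + 0.52327 + 0.31518 + 0.12511 + 0.057017 = 2.0206.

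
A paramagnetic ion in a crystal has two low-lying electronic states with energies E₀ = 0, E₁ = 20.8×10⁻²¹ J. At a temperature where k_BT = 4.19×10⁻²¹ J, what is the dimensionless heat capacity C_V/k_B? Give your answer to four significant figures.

0.1697

Eᵢ/kT = 0, 4.96420.
Z = Σ e^(−Eᵢ/kT) = e^(−0) + e^(−4.96420) = 1.00000 + 0.00698354 = 1.00698.
⟨E⟩ = 0.144251, ⟨E²⟩ = 3.00042.
C_V/k_B = (⟨E²⟩ − ⟨E⟩²)/(kT)² = (3.00042 − 0.0208084)/17.5561 = 0.1697.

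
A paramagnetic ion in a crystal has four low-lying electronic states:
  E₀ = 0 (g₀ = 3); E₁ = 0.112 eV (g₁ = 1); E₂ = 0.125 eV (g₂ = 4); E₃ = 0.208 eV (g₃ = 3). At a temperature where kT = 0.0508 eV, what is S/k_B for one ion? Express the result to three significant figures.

1.62

Eᵢ/kT = 0, 2.2047, 2.4606, 4.0945.
Z = Σ gᵢe^(−Eᵢ/kT) = 3·e^(−0) + 1·e^(−2.2047) + 4·e^(−2.4606) + 3·e^(−4.0945) = 3.0000 + 0.11028 + 0.34153 + 0.049992 = 3.5018.
⟨E⟩ = Σ EᵢPᵢ = 0.018688 eV.
S/k_B = ln Z + ⟨E⟩/kT = ln(3.5018) + 0.018688/0.0508 = 1.2533 + 0.36787 = 1.62.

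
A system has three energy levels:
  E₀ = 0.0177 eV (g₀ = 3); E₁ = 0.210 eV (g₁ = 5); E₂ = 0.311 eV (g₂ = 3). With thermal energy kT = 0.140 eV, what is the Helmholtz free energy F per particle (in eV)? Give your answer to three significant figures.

-0.197 eV

Eᵢ/kT = 0.12643, 1.5000, 2.2214.
Z = Σ gᵢe^(−Eᵢ/kT) = 3·e^(−0.12643) + 5·e^(−1.5000) + 3·e^(−2.2214) = 2.6437 + 1.1157 + 0.32537 = 4.0848.
F = −kT ln Z = −0.140 × ln(4.0848) = −0.140 × 1.4073 = -0.197 eV.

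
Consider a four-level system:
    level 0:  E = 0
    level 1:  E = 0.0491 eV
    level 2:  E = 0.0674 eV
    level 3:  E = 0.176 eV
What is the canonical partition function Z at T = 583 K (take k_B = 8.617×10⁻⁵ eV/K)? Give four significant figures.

k_BT = 8.617×10⁻⁵ × 583 K = 0.0502371 eV.
Eᵢ/kT = 0, 0.977365, 1.34164, 3.50339.
Z = Σ e^(−Eᵢ/kT) = e^(−0) + e^(−0.977365) + e^(−1.34164) + e^(−3.50339) = 1.00000 + 0.376301 + 0.261417 + 0.0300952 = 1.66781.

Z = 1.668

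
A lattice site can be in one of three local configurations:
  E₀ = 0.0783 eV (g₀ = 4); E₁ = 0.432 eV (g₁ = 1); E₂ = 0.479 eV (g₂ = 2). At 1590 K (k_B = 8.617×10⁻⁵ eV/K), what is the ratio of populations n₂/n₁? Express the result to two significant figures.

k_BT = 8.617×10⁻⁵ × 1590 K = 0.1370 eV.
n₂/n₁ = (g₂/g₁) exp[−(E₂−E₁)/kT] = (2/1) × exp(−(0.047 eV)/(0.1370 eV)) = (2/1) × exp(-0.3431) = 1.4.

1.4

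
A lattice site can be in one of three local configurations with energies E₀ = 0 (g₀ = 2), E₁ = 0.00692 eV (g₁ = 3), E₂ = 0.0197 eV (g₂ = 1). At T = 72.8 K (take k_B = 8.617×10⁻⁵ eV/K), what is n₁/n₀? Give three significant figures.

k_BT = 8.617×10⁻⁵ × 72.8 K = 0.0062732 eV.
n₁/n₀ = (g₁/g₀) exp[−(E₁−E₀)/kT] = (3/2) × exp(−(0.00692 eV)/(0.0062732 eV)) = (3/2) × exp(-1.1031) = 0.498.

0.498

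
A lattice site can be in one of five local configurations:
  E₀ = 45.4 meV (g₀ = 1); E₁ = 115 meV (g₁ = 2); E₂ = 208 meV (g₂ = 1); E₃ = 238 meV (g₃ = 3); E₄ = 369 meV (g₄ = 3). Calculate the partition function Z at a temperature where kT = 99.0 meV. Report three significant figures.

Z = 1.72

Eᵢ/kT = 0.45859, 1.1616, 2.1010, 2.4040, 3.7273.
Z = Σ gᵢe^(−Eᵢ/kT) = 1·e^(−0.45859) + 2·e^(−1.1616) + 1·e^(−2.1010) + 3·e^(−2.4040) + 3·e^(−3.7273) = 0.63217 + 0.62597 + 0.12233 + 0.27107 + 0.072173 = 1.7237.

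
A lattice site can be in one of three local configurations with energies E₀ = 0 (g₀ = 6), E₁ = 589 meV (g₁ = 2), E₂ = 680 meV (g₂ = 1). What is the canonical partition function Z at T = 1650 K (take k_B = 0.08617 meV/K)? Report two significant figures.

Z = 6.0

k_BT = 0.08617 × 1650 K = 142.2 meV.
Eᵢ/kT = 0, 4.142, 4.782.
Z = Σ gᵢe^(−Eᵢ/kT) = 6·e^(−0) + 2·e^(−4.142) + 1·e^(−4.782) = 6.000 + 0.03178 + 0.008379 = 6.040.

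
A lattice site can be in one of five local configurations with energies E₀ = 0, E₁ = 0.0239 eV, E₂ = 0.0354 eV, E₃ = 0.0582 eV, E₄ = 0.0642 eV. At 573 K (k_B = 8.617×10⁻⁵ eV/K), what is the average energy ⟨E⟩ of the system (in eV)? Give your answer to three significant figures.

0.0251 eV

k_BT = 8.617×10⁻⁵ × 573 K = 0.049375 eV.
Eᵢ/kT = 0, 0.48405, 0.71696, 1.1787, 1.3003.
Z = Σ e^(−Eᵢ/kT) = e^(−0) + e^(−0.48405) + e^(−0.71696) + e^(−1.1787) + e^(−1.3003) = 1.0000 + 0.61628 + 0.48823 + 0.30768 + 0.27245 = 2.6846.
⟨E⟩ = Σ Eᵢ e^(−Eᵢ/kT) / Z = (0·1.0000 + 0.0239·0.61628 + 0.0354·0.48823 + 0.0582·0.30768 + 0.0642·0.27245) / 2.6846 = 0.0251 eV.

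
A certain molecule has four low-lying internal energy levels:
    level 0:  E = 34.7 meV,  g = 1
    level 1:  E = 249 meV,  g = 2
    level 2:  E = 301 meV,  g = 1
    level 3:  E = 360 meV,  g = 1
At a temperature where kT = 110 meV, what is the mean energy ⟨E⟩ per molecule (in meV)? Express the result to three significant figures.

106 meV

Eᵢ/kT = 0.31545, 2.2636, 2.7364, 3.2727.
Z = Σ gᵢe^(−Eᵢ/kT) = 1·e^(−0.31545) + 2·e^(−2.2636) + 1·e^(−2.7364) + 1·e^(−3.2727) = 0.72946 + 0.20795 + 0.064803 + 0.037904 = 1.0401.
⟨E⟩ = Σ Eᵢ gᵢe^(−Eᵢ/kT) / Z = (34.7·0.72946 + 249·0.20795 + 301·0.064803 + 360·0.037904) / 1.0401 = 106 meV.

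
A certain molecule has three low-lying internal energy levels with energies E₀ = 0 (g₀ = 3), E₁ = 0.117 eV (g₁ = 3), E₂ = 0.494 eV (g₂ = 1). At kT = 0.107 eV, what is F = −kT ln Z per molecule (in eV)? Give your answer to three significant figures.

Eᵢ/kT = 0, 1.0935, 4.6168.
Z = Σ gᵢe^(−Eᵢ/kT) = 3·e^(−0) + 3·e^(−1.0935) + 1·e^(−4.6168) = 3.0000 + 1.0051 + 0.0098844 = 4.0150.
F = −kT ln Z = −0.107 × ln(4.0150) = −0.107 × 1.3900 = -0.149 eV.

-0.149 eV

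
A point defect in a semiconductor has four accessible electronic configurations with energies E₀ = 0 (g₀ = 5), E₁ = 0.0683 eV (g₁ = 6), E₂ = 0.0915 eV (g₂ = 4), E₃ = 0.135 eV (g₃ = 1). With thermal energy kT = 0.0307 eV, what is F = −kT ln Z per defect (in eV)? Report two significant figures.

-0.054 eV

Eᵢ/kT = 0, 2.225, 2.980, 4.397.
Z = Σ gᵢe^(−Eᵢ/kT) = 5·e^(−0) + 6·e^(−2.225) + 4·e^(−2.980) + 1·e^(−4.397) = 5.000 + 0.6484 + 0.2032 + 0.01231 = 5.864.
F = −kT ln Z = −0.0307 × ln(5.864) = −0.0307 × 1.769 = -0.054 eV.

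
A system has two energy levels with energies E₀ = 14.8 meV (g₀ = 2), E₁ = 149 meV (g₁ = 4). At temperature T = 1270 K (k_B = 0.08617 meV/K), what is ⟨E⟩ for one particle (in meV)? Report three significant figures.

k_BT = 0.08617 × 1270 K = 109.44 meV.
Eᵢ/kT = 0.13523, 1.3615.
Z = Σ gᵢe^(−Eᵢ/kT) = 2·e^(−0.13523) + 4·e^(−1.3615) = 1.7470 + 1.0251 = 2.7721.
⟨E⟩ = Σ Eᵢ gᵢe^(−Eᵢ/kT) / Z = (14.8·1.7470 + 149·1.0251) / 2.7721 = 64.4 meV.

64.4 meV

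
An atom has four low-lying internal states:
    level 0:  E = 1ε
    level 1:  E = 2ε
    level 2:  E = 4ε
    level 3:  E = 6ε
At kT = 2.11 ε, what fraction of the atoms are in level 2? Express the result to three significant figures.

Eᵢ/kT = 0.47393, 0.94787, 1.8957, 2.8436.
Z = Σ e^(−Eᵢ/kT) = e^(−0.47393) + e^(−0.94787) + e^(−1.8957) + e^(−2.8436) = 0.62255 + 0.38757 + 0.15021 + 0.058216 = 1.2185.
P₂ = e^(−E₂/kT) / Z = 0.15021/1.2185 = 0.123.

0.123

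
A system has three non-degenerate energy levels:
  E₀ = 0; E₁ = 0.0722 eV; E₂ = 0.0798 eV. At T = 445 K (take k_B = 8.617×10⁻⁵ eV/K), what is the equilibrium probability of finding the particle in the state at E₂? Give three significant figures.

k_BT = 8.617×10⁻⁵ × 445 K = 0.038346 eV.
Eᵢ/kT = 0, 1.8829, 2.0811.
Z = Σ e^(−Eᵢ/kT) = e^(−0) + e^(−1.8829) + e^(−2.0811) = 1.0000 + 0.15215 + 0.12479 = 1.2769.
P₂ = e^(−E₂/kT) / Z = 0.12479/1.2769 = 0.0977.

0.0977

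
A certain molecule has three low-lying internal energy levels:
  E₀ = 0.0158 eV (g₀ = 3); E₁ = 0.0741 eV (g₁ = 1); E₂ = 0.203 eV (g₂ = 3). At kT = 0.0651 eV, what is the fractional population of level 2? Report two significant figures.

Eᵢ/kT = 0.2427, 1.138, 3.118.
Z = Σ gᵢe^(−Eᵢ/kT) = 3·e^(−0.2427) + 1·e^(−1.138) + 3·e^(−3.118) = 2.354 + 0.3205 + 0.1327 = 2.807.
P₂ = g₂ e^(−E₂/kT) / Z = 0.1327/2.807 = 0.047.

0.047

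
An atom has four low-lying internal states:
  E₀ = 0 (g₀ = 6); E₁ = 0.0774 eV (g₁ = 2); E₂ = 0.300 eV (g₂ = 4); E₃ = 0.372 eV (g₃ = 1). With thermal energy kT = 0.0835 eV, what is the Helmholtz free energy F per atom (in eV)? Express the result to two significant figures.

-0.16 eV

Eᵢ/kT = 0, 0.9269, 3.593, 4.455.
Z = Σ gᵢe^(−Eᵢ/kT) = 6·e^(−0) + 2·e^(−0.9269) + 4·e^(−3.593) + 1·e^(−4.455) = 6.000 + 0.7916 + 0.1101 + 0.01162 = 6.913.
F = −kT ln Z = −0.0835 × ln(6.913) = −0.0835 × 1.933 = -0.16 eV.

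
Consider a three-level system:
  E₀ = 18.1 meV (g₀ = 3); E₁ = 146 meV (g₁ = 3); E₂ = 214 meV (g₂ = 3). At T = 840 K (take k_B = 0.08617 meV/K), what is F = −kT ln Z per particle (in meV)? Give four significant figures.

-76.85 meV

k_BT = 0.08617 × 840 K = 72.3828 meV.
Eᵢ/kT = 0.250059, 2.01705, 2.95650.
Z = Σ gᵢe^(−Eᵢ/kT) = 3·e^(−0.250059) + 3·e^(−2.01705) + 3·e^(−2.95650) = 2.33626 + 0.399142 + 0.156002 = 2.89140.
F = −kT ln Z = −72.3828 × ln(2.89140) = −72.3828 × 1.06174 = -76.85 meV.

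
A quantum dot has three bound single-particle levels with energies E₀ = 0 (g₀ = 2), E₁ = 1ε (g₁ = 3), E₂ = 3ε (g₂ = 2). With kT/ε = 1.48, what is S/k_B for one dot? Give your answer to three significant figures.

1.75

Eᵢ/kT = 0, 0.67568, 2.0270.
Z = Σ gᵢe^(−Eᵢ/kT) = 2·e^(−0) + 3·e^(−0.67568) + 2·e^(−2.0270) = 2.0000 + 1.5264 + 0.26346 = 3.7899.
⟨E⟩ = Σ EᵢPᵢ = 0.61130 ε.
S/k_B = ln Z + ⟨E⟩/kT = ln(3.7899) + 0.61130/1.48 = 1.3323 + 0.41304 = 1.75.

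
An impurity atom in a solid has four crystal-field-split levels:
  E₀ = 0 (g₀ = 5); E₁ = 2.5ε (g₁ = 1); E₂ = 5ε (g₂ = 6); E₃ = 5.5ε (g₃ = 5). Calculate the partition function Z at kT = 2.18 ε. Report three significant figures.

Z = 6.32

Eᵢ/kT = 0, 1.1468, 2.2936, 2.5229.
Z = Σ gᵢe^(−Eᵢ/kT) = 5·e^(−0) + 1·e^(−1.1468) + 6·e^(−2.2936) + 5·e^(−2.5229) = 5.0000 + 0.31765 + 0.60542 + 0.40113 = 6.3242.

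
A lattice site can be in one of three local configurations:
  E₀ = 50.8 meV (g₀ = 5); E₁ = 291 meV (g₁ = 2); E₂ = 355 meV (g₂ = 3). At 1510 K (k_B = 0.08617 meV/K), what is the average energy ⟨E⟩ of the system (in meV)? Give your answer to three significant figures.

80.0 meV

k_BT = 0.08617 × 1510 K = 130.12 meV.
Eᵢ/kT = 0.39041, 2.2364, 2.7283.
Z = Σ gᵢe^(−Eᵢ/kT) = 5·e^(−0.39041) + 2·e^(−2.2364) + 3·e^(−2.7283) = 3.3839 + 0.21368 + 0.19599 = 3.7936.
⟨E⟩ = Σ Eᵢ gᵢe^(−Eᵢ/kT) / Z = (50.8·3.3839 + 291·0.21368 + 355·0.19599) / 3.7936 = 80.0 meV.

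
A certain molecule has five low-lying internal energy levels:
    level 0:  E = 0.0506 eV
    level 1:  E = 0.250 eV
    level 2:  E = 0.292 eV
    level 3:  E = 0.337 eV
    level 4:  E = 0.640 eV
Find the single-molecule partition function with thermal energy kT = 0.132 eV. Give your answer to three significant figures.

Eᵢ/kT = 0.38333, 1.8939, 2.2121, 2.5530, 4.8485.
Z = Σ e^(−Eᵢ/kT) = e^(−0.38333) + e^(−1.8939) + e^(−2.2121) + e^(−2.5530) + e^(−4.8485) = 0.68159 + 0.15048 + 0.10947 + 0.077848 + 0.0078401 = 1.0272.

Z = 1.03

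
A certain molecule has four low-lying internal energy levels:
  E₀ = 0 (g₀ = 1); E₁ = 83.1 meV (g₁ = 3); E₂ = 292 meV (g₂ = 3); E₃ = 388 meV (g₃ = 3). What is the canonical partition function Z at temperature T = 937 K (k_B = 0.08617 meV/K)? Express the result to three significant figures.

Z = 2.18

k_BT = 0.08617 × 937 K = 80.741 meV.
Eᵢ/kT = 0, 1.0292, 3.6165, 4.8055.
Z = Σ gᵢe^(−Eᵢ/kT) = 1·e^(−0) + 3·e^(−1.0292) + 3·e^(−3.6165) + 3·e^(−4.8055) = 1.0000 + 1.0719 + 0.080630 + 0.024554 = 2.1771.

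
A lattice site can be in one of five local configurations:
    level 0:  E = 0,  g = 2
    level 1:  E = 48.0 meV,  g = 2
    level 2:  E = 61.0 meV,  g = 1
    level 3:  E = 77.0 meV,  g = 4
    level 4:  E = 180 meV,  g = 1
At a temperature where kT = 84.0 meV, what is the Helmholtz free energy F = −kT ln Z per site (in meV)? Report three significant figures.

-141 meV

Eᵢ/kT = 0, 0.57143, 0.72619, 0.91667, 2.1429.
Z = Σ gᵢe^(−Eᵢ/kT) = 2·e^(−0) + 2·e^(−0.57143) + 1·e^(−0.72619) + 4·e^(−0.91667) + 1·e^(−2.1429) = 2.0000 + 1.1294 + 0.48375 + 1.5994 + 0.11731 = 5.3299.
F = −kT ln Z = −84.0 × ln(5.3299) = −84.0 × 1.6733 = -141 meV.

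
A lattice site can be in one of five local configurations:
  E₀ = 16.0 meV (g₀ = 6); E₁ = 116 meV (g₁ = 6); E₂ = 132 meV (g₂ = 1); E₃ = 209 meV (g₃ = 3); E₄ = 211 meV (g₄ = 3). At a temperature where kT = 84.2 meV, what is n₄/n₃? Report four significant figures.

0.9765

n₄/n₃ = (g₄/g₃) exp[−(E₄−E₃)/kT] = (3/3) × exp(−(2 meV)/(84.2 meV)) = (3/3) × exp(-0.0237530) = 0.9765.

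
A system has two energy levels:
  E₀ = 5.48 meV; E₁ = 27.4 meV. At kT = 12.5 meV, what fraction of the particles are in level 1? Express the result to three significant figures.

Eᵢ/kT = 0.43840, 2.1920.
Z = Σ e^(−Eᵢ/kT) = e^(−0.43840) + e^(−2.1920) = 0.64507 + 0.11169 = 0.75676.
P₁ = e^(−E₁/kT) / Z = 0.11169/0.75676 = 0.148.

0.148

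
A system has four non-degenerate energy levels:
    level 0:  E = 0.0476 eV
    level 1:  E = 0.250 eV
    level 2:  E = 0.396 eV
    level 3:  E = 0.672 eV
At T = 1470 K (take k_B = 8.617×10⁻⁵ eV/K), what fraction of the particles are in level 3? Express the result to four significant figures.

0.005678

k_BT = 8.617×10⁻⁵ × 1470 K = 0.126670 eV.
Eᵢ/kT = 0.375780, 1.97363, 3.12623, 5.30512.
Z = Σ e^(−Eᵢ/kT) = e^(−0.375780) + e^(−1.97363) + e^(−3.12623) + e^(−5.30512) = 0.686753 + 0.138952 + 0.0438829 + 0.00496610 = 0.874554.
P₃ = e^(−E₃/kT) / Z = 0.00496610/0.874554 = 0.005678.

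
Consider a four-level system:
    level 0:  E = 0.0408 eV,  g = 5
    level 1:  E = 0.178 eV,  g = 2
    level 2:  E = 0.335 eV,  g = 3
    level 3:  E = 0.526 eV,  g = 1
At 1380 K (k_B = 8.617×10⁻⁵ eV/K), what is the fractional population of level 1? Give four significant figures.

k_BT = 8.617×10⁻⁵ × 1380 K = 0.118915 eV.
Eᵢ/kT = 0.343102, 1.49687, 2.81714, 4.42333.
Z = Σ gᵢe^(−Eᵢ/kT) = 5·e^(−0.343102) + 2·e^(−1.49687) + 3·e^(−2.81714) + 1·e^(−4.42333) = 3.54783 + 0.447659 + 0.179330 + 0.0119942 = 4.18681.
P₁ = g₁ e^(−E₁/kT) / Z = 0.447659/4.18681 = 0.1069.

0.1069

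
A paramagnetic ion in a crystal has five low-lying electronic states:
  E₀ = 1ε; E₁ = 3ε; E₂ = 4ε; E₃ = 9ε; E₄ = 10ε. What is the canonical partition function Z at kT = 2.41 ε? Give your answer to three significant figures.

Z = 1.18

Eᵢ/kT = 0.41494, 1.2448, 1.6598, 3.7344, 4.1494.
Z = Σ e^(−Eᵢ/kT) = e^(−0.41494) + e^(−1.2448) + e^(−1.6598) + e^(−3.7344) + e^(−4.1494) = 0.66038 + 0.28800 + 0.19018 + 0.023887 + 0.015774 = 1.1782.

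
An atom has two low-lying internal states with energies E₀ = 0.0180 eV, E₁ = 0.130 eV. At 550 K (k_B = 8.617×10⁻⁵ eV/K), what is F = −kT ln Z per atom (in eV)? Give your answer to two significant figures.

0.014 eV

k_BT = 8.617×10⁻⁵ × 550 K = 0.04739 eV.
Eᵢ/kT = 0.3798, 2.743.
Z = Σ e^(−Eᵢ/kT) = e^(−0.3798) + e^(−2.743) = 0.6840 + 0.06438 = 0.7484.
F = −kT ln Z = −0.04739 × ln(0.7484) = −0.04739 × -0.2898 = 0.014 eV.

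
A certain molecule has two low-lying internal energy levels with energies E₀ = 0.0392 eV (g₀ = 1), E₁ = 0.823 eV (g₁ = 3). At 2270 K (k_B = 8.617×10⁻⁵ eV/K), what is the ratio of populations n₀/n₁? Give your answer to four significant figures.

k_BT = 8.617×10⁻⁵ × 2270 K = 0.195606 eV.
n₀/n₁ = (g₀/g₁) exp[−(E₀−E₁)/kT] = (1/3) × exp(−(-0.7838 eV)/(0.195606 eV)) = (1/3) × exp(4.00703) = 18.33.

18.33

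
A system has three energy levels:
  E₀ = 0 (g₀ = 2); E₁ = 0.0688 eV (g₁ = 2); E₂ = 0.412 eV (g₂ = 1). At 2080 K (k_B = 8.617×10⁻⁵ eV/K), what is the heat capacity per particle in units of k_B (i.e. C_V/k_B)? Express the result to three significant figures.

0.164

k_BT = 8.617×10⁻⁵ × 2080 K = 0.17923 eV.
Eᵢ/kT = 0, 0.38386, 2.2987.
Z = Σ gᵢe^(−Eᵢ/kT) = 2·e^(−0) + 2·e^(−0.38386) + 1·e^(−2.2987) = 2.0000 + 1.3625 + 0.10039 = 3.4629.
⟨E⟩ = 0.039014 eV, ⟨E²⟩ = 0.0067833 eV².
C_V/k_B = (⟨E²⟩ − ⟨E⟩²)/(kT)² = (0.0067833 − 0.0015221)/0.032123 = 0.164.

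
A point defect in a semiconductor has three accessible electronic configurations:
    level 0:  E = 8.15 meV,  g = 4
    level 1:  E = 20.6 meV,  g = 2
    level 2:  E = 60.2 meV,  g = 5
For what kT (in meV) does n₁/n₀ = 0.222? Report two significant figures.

15 meV

n₁/n₀ = (g₁/g₀) exp[−(E₁−E₀)/kT] = 0.222.
⇒ (E₁−E₀)/kT = ln((2/4)/0.222) = ln(2.252) = 0.8118.
kT = 12.45 meV / 0.8118 = 15 meV.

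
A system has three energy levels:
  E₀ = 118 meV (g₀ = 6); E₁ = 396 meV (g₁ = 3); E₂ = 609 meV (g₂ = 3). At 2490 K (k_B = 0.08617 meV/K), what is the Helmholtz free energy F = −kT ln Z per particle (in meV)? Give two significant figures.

k_BT = 0.08617 × 2490 K = 214.6 meV.
Eᵢ/kT = 0.5499, 1.845, 2.838.
Z = Σ gᵢe^(−Eᵢ/kT) = 6·e^(−0.5499) + 3·e^(−1.845) + 3·e^(−2.838) = 3.462 + 0.4741 + 0.1756 = 4.112.
F = −kT ln Z = −214.6 × ln(4.112) = −214.6 × 1.414 = -300 meV.

-300 meV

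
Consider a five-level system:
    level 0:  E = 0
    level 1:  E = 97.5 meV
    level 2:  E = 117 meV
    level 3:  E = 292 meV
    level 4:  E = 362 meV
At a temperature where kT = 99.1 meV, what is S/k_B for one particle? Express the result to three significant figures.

1.12

Eᵢ/kT = 0, 0.98385, 1.1806, 2.9465, 3.6529.
Z = Σ e^(−Eᵢ/kT) = e^(−0) + e^(−0.98385) + e^(−1.1806) + e^(−2.9465) + e^(−3.6529) = 1.0000 + 0.37387 + 0.30709 + 0.052523 + 0.025916 = 1.7594.
⟨E⟩ = Σ EᵢPᵢ = 55.189 meV.
S/k_B = ln Z + ⟨E⟩/kT = ln(1.7594) + 55.189/99.1 = 0.56497 + 0.55690 = 1.12.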